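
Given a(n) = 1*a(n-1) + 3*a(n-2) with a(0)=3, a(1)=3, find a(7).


Build bottom-up:
...a(5)=120, a(6)=291, a(7)=1*291+3*120=651


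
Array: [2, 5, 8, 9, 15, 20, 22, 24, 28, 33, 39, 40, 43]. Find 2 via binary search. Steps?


Search for 2:
[0,12] mid=6 arr[6]=22
[0,5] mid=2 arr[2]=8
[0,1] mid=0 arr[0]=2
Total: 3 comparisons


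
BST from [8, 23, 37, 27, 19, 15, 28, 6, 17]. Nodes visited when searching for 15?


BST root = 8
Search for 15: compare at each node
Path: [8, 23, 19, 15]


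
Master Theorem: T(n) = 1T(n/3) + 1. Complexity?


a=1, b=3, c=0. log_3(1)=0 = c=0. Case 2: O(n^c log n) = O(log n)
Complexity: O(log n)


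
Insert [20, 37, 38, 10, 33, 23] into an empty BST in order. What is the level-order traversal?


Root = 20; build tree by BST insertion.
Level-Order traversal: [20, 10, 37, 33, 38, 23]


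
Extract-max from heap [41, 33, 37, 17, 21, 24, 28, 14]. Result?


Max = 41
Replace root with last, heapify down
Resulting heap: [37, 33, 28, 17, 21, 24, 14]


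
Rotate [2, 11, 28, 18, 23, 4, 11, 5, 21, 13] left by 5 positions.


Left rotate by 5: [4, 11, 5, 21, 13, 2, 11, 28, 18, 23]


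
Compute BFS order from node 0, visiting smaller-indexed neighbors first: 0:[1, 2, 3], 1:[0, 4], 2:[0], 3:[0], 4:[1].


BFS queue: start with [0]
Visit order: [0, 1, 2, 3, 4]


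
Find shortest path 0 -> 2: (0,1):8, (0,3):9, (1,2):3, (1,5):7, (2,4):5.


Dijkstra from 0:
Distances: {0: 0, 1: 8, 2: 11, 3: 9, 4: 16, 5: 15}
Shortest distance to 2 = 11, path = [0, 1, 2]


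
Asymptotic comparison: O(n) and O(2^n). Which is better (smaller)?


linear grows slower than exponential
O(n) is asymptotically smaller; O(2^n) grows faster


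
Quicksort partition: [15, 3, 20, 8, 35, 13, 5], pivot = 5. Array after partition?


Elements <= 5 go left of pivot.
Result: [3, 5, 20, 8, 35, 13, 15], pivot at index 1


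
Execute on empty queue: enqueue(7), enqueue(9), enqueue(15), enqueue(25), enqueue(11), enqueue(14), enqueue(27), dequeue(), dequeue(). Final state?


enqueue(7) -> [7]
enqueue(9) -> [7, 9]
enqueue(15) -> [7, 9, 15]
enqueue(25) -> [7, 9, 15, 25]
enqueue(11) -> [7, 9, 15, 25, 11]
enqueue(14) -> [7, 9, 15, 25, 11, 14]
enqueue(27) -> [7, 9, 15, 25, 11, 14, 27]
dequeue() returns 7 -> [9, 15, 25, 11, 14, 27]
dequeue() returns 9 -> [15, 25, 11, 14, 27]
Final queue (front to back): [15, 25, 11, 14, 27]


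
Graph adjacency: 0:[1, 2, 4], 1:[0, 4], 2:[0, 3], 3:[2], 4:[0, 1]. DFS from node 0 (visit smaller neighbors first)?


DFS stack-based: start with [0]
Visit order: [0, 1, 4, 2, 3]


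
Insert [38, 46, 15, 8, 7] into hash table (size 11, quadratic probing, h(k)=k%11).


Insertions: 38->slot 5; 46->slot 2; 15->slot 4; 8->slot 8; 7->slot 7
Table: [None, None, 46, None, 15, 38, None, 7, 8, None, None]


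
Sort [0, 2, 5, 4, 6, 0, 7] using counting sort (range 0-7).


Count array: [2, 0, 1, 0, 1, 1, 1, 1]
Reconstruct: [0, 0, 2, 4, 5, 6, 7]


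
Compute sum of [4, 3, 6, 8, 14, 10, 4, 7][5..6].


Prefix sums: [0, 4, 7, 13, 21, 35, 45, 49, 56]
Sum[5..6] = prefix[7] - prefix[5] = 49 - 35 = 14


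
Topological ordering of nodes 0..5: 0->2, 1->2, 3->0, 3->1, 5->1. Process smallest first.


Kahn's algorithm, process smallest node first
Order: [3, 0, 4, 5, 1, 2]


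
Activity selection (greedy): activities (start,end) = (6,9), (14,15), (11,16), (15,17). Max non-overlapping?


Greedy: pick earliest-ending, then skip overlaps.
Selected (3 activities): [(6, 9), (14, 15), (15, 17)]


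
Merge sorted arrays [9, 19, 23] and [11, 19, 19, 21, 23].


Compare heads, take smaller each step.
Merged: [9, 11, 19, 19, 19, 21, 23, 23]


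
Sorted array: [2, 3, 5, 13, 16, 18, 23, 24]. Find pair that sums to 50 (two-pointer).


Two pointers: lo=0, hi=7
No pair sums to 50


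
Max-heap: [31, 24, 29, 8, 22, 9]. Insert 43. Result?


Append 43: [31, 24, 29, 8, 22, 9, 43]
Bubble up: swap idx 6(43) with idx 2(29); swap idx 2(43) with idx 0(31)
Result: [43, 24, 31, 8, 22, 9, 29]


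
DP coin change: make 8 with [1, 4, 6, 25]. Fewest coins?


dp[0]=0; dp[i]=1+min(dp[i-c] for c in coins)
...dp[3]=3, dp[4]=1, dp[5]=2, dp[6]=1, dp[7]=2, dp[8]=2
Minimum coins for 8 = 2


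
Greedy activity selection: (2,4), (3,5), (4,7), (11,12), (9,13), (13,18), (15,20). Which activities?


Greedy: pick earliest-ending, then skip overlaps.
Selected (4 activities): [(2, 4), (4, 7), (11, 12), (13, 18)]


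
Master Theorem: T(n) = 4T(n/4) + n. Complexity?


a=4, b=4, c=1. log_4(4)=1 = c=1. Case 2: O(n^c log n) = O(n log n)
Complexity: O(n log n)


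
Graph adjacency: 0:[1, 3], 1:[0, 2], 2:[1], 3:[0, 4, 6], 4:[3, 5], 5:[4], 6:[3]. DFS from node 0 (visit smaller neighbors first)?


DFS stack-based: start with [0]
Visit order: [0, 1, 2, 3, 4, 5, 6]


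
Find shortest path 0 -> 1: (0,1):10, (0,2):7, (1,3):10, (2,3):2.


Dijkstra from 0:
Distances: {0: 0, 1: 10, 2: 7, 3: 9}
Shortest distance to 1 = 10, path = [0, 1]


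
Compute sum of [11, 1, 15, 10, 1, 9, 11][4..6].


Prefix sums: [0, 11, 12, 27, 37, 38, 47, 58]
Sum[4..6] = prefix[7] - prefix[4] = 58 - 37 = 21


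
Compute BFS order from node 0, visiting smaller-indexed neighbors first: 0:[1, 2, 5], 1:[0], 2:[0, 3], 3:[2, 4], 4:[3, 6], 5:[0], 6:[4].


BFS queue: start with [0]
Visit order: [0, 1, 2, 5, 3, 4, 6]


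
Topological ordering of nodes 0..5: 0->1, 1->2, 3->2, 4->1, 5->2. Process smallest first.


Kahn's algorithm, process smallest node first
Order: [0, 3, 4, 1, 5, 2]


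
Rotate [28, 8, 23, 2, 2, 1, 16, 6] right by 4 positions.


Right rotate by 4: [2, 1, 16, 6, 28, 8, 23, 2]


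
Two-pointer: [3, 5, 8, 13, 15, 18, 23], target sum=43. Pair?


Two pointers: lo=0, hi=6
No pair sums to 43


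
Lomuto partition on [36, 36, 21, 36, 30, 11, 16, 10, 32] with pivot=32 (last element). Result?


Elements <= 32 go left of pivot.
Result: [21, 30, 11, 16, 10, 32, 36, 36, 36], pivot at index 5


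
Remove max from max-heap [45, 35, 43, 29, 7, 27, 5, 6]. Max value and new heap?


Max = 45
Replace root with last, heapify down
Resulting heap: [43, 35, 27, 29, 7, 6, 5]


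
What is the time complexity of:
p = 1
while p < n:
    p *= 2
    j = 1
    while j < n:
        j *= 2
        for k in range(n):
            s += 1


Per nesting level: O(log n) * O(log n) * O(n) = O(n (log n)^2)
Complexity: O(n (log n)^2)


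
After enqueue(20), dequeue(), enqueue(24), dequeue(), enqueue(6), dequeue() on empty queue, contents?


enqueue(20) -> [20]
dequeue() returns 20 -> []
enqueue(24) -> [24]
dequeue() returns 24 -> []
enqueue(6) -> [6]
dequeue() returns 6 -> []
Final queue (front to back): []


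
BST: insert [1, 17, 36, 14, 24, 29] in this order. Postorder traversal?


Root = 1; build tree by BST insertion.
Postorder traversal: [14, 29, 24, 36, 17, 1]


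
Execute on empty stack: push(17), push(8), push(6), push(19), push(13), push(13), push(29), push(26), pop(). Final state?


push(17) -> [17]
push(8) -> [17, 8]
push(6) -> [17, 8, 6]
push(19) -> [17, 8, 6, 19]
push(13) -> [17, 8, 6, 19, 13]
push(13) -> [17, 8, 6, 19, 13, 13]
push(29) -> [17, 8, 6, 19, 13, 13, 29]
push(26) -> [17, 8, 6, 19, 13, 13, 29, 26]
pop() returns 26 -> [17, 8, 6, 19, 13, 13, 29]
Final stack (bottom to top): [17, 8, 6, 19, 13, 13, 29]


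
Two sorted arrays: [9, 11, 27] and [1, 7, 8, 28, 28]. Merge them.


Compare heads, take smaller each step.
Merged: [1, 7, 8, 9, 11, 27, 28, 28]


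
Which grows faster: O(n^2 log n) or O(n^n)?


n^2 log n grows slower than n^n
O(n^2 log n) is asymptotically smaller; O(n^n) grows faster


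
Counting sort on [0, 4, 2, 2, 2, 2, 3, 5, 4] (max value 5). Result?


Count array: [1, 0, 4, 1, 2, 1]
Reconstruct: [0, 2, 2, 2, 2, 3, 4, 4, 5]


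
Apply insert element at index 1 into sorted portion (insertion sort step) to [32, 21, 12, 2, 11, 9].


After one pass: [21, 32, 12, 2, 11, 9]


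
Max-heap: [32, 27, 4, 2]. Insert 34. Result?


Append 34: [32, 27, 4, 2, 34]
Bubble up: swap idx 4(34) with idx 1(27); swap idx 1(34) with idx 0(32)
Result: [34, 32, 4, 2, 27]


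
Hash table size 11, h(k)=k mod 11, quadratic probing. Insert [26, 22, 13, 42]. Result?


Insertions: 26->slot 4; 22->slot 0; 13->slot 2; 42->slot 9
Table: [22, None, 13, None, 26, None, None, None, None, 42, None]


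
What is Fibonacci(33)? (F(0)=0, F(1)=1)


F(n)=F(n-1)+F(n-2)
...F(31)=1346269, F(32)=2178309, F(33)=3524578


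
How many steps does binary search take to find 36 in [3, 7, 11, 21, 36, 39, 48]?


Search for 36:
[0,6] mid=3 arr[3]=21
[4,6] mid=5 arr[5]=39
[4,4] mid=4 arr[4]=36
Total: 3 comparisons


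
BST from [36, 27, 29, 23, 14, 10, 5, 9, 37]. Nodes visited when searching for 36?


BST root = 36
Search for 36: compare at each node
Path: [36]


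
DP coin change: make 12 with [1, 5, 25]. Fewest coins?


dp[0]=0; dp[i]=1+min(dp[i-c] for c in coins)
...dp[7]=3, dp[8]=4, dp[9]=5, dp[10]=2, dp[11]=3, dp[12]=4
Minimum coins for 12 = 4


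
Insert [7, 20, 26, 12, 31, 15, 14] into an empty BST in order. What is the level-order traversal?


Root = 7; build tree by BST insertion.
Level-Order traversal: [7, 20, 12, 26, 15, 31, 14]


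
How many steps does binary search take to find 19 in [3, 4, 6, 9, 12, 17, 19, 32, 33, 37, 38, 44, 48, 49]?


Search for 19:
[0,13] mid=6 arr[6]=19
Total: 1 comparisons


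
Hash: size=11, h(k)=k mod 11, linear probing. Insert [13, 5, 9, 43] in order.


Insertions: 13->slot 2; 5->slot 5; 9->slot 9; 43->slot 10
Table: [None, None, 13, None, None, 5, None, None, None, 9, 43]


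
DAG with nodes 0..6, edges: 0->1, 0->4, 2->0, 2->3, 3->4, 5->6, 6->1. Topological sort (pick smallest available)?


Kahn's algorithm, process smallest node first
Order: [2, 0, 3, 4, 5, 6, 1]


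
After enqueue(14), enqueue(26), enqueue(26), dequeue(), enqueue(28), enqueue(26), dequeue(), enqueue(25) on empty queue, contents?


enqueue(14) -> [14]
enqueue(26) -> [14, 26]
enqueue(26) -> [14, 26, 26]
dequeue() returns 14 -> [26, 26]
enqueue(28) -> [26, 26, 28]
enqueue(26) -> [26, 26, 28, 26]
dequeue() returns 26 -> [26, 28, 26]
enqueue(25) -> [26, 28, 26, 25]
Final queue (front to back): [26, 28, 26, 25]


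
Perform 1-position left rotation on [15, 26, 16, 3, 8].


Left rotate by 1: [26, 16, 3, 8, 15]


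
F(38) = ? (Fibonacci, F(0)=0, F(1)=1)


F(n)=F(n-1)+F(n-2)
...F(36)=14930352, F(37)=24157817, F(38)=39088169


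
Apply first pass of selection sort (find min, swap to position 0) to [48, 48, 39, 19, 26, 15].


After one pass: [15, 48, 39, 19, 26, 48]


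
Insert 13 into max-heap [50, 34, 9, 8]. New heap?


Append 13: [50, 34, 9, 8, 13]
Bubble up: no swaps needed
Result: [50, 34, 9, 8, 13]


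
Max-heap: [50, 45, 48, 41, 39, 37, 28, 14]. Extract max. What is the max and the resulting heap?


Max = 50
Replace root with last, heapify down
Resulting heap: [48, 45, 37, 41, 39, 14, 28]


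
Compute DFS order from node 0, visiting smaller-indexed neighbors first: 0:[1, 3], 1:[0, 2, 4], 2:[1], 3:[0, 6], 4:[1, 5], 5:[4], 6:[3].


DFS stack-based: start with [0]
Visit order: [0, 1, 2, 4, 5, 3, 6]


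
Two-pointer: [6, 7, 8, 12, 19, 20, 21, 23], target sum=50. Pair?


Two pointers: lo=0, hi=7
No pair sums to 50


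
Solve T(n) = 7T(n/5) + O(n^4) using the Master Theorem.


a=7, b=5, c=4. log_5(7)=1.209 < c=4. Case 3: O(n^c) = O(n^4)
Complexity: O(n^4)


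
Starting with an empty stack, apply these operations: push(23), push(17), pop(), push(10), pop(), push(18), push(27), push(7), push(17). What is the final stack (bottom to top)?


push(23) -> [23]
push(17) -> [23, 17]
pop() returns 17 -> [23]
push(10) -> [23, 10]
pop() returns 10 -> [23]
push(18) -> [23, 18]
push(27) -> [23, 18, 27]
push(7) -> [23, 18, 27, 7]
push(17) -> [23, 18, 27, 7, 17]
Final stack (bottom to top): [23, 18, 27, 7, 17]


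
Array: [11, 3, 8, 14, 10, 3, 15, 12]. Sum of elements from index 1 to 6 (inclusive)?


Prefix sums: [0, 11, 14, 22, 36, 46, 49, 64, 76]
Sum[1..6] = prefix[7] - prefix[1] = 64 - 11 = 53


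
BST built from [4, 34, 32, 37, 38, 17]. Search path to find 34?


BST root = 4
Search for 34: compare at each node
Path: [4, 34]


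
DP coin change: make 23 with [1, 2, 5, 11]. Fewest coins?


dp[0]=0; dp[i]=1+min(dp[i-c] for c in coins)
...dp[18]=3, dp[19]=4, dp[20]=4, dp[21]=3, dp[22]=2, dp[23]=3
Minimum coins for 23 = 3


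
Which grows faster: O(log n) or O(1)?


constant grows slower than logarithmic
O(1) is asymptotically smaller; O(log n) grows faster


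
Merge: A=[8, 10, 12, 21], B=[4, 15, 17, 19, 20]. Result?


Compare heads, take smaller each step.
Merged: [4, 8, 10, 12, 15, 17, 19, 20, 21]


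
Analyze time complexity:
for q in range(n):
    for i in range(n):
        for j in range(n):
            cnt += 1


Per nesting level: O(n) * O(n) * O(n) = O(n^3)
Complexity: O(n^3)


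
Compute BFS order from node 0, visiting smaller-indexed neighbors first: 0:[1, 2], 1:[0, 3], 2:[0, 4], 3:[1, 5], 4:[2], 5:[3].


BFS queue: start with [0]
Visit order: [0, 1, 2, 3, 4, 5]


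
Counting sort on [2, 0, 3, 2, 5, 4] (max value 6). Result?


Count array: [1, 0, 2, 1, 1, 1, 0]
Reconstruct: [0, 2, 2, 3, 4, 5]


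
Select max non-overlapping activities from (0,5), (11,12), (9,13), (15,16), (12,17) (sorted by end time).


Greedy: pick earliest-ending, then skip overlaps.
Selected (3 activities): [(0, 5), (11, 12), (15, 16)]


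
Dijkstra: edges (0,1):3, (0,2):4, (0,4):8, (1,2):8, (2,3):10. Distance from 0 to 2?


Dijkstra from 0:
Distances: {0: 0, 1: 3, 2: 4, 3: 14, 4: 8}
Shortest distance to 2 = 4, path = [0, 2]


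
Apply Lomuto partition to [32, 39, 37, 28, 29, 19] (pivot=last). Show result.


Elements <= 19 go left of pivot.
Result: [19, 39, 37, 28, 29, 32], pivot at index 0


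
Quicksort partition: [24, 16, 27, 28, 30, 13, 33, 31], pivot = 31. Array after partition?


Elements <= 31 go left of pivot.
Result: [24, 16, 27, 28, 30, 13, 31, 33], pivot at index 6


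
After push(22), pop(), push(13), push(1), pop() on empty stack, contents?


push(22) -> [22]
pop() returns 22 -> []
push(13) -> [13]
push(1) -> [13, 1]
pop() returns 1 -> [13]
Final stack (bottom to top): [13]


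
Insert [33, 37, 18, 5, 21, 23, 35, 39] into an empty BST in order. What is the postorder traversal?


Root = 33; build tree by BST insertion.
Postorder traversal: [5, 23, 21, 18, 35, 39, 37, 33]


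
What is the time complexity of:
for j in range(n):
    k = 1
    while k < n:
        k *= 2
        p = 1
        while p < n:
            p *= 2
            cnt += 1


Per nesting level: O(n) * O(log n) * O(log n) = O(n (log n)^2)
Complexity: O(n (log n)^2)


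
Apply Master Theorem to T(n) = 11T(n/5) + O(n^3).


a=11, b=5, c=3. log_5(11)=1.490 < c=3. Case 3: O(n^c) = O(n^3)
Complexity: O(n^3)


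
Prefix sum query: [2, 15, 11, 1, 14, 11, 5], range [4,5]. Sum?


Prefix sums: [0, 2, 17, 28, 29, 43, 54, 59]
Sum[4..5] = prefix[6] - prefix[4] = 54 - 29 = 25


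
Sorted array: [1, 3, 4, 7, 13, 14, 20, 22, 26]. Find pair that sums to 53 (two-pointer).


Two pointers: lo=0, hi=8
No pair sums to 53


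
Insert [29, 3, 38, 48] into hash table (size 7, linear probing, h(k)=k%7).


Insertions: 29->slot 1; 3->slot 3; 38->slot 4; 48->slot 6
Table: [None, 29, None, 3, 38, None, 48]


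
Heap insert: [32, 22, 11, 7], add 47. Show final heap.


Append 47: [32, 22, 11, 7, 47]
Bubble up: swap idx 4(47) with idx 1(22); swap idx 1(47) with idx 0(32)
Result: [47, 32, 11, 7, 22]


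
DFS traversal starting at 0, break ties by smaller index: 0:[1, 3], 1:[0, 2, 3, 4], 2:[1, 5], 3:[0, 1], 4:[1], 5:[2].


DFS stack-based: start with [0]
Visit order: [0, 1, 2, 5, 3, 4]


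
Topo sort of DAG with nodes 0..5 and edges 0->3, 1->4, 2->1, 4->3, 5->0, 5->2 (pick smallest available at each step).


Kahn's algorithm, process smallest node first
Order: [5, 0, 2, 1, 4, 3]


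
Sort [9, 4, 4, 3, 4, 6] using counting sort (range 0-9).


Count array: [0, 0, 0, 1, 3, 0, 1, 0, 0, 1]
Reconstruct: [3, 4, 4, 4, 6, 9]


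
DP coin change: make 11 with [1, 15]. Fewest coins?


dp[0]=0; dp[i]=1+min(dp[i-c] for c in coins)
...dp[6]=6, dp[7]=7, dp[8]=8, dp[9]=9, dp[10]=10, dp[11]=11
Minimum coins for 11 = 11


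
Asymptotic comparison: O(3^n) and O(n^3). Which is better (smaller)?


cubic grows slower than exponential (base 3)
O(n^3) is asymptotically smaller; O(3^n) grows faster


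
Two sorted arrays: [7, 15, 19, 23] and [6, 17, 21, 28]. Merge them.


Compare heads, take smaller each step.
Merged: [6, 7, 15, 17, 19, 21, 23, 28]


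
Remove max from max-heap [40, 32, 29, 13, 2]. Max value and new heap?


Max = 40
Replace root with last, heapify down
Resulting heap: [32, 13, 29, 2]


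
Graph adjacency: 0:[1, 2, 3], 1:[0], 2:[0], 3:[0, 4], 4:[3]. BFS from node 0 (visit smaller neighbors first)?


BFS queue: start with [0]
Visit order: [0, 1, 2, 3, 4]


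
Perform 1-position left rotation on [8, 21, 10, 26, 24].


Left rotate by 1: [21, 10, 26, 24, 8]


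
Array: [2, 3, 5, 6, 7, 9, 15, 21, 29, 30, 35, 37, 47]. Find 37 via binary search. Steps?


Search for 37:
[0,12] mid=6 arr[6]=15
[7,12] mid=9 arr[9]=30
[10,12] mid=11 arr[11]=37
Total: 3 comparisons


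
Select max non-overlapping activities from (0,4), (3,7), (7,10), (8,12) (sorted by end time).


Greedy: pick earliest-ending, then skip overlaps.
Selected (2 activities): [(0, 4), (7, 10)]


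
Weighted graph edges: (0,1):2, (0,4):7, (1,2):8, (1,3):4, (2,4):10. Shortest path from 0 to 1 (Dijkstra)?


Dijkstra from 0:
Distances: {0: 0, 1: 2, 2: 10, 3: 6, 4: 7}
Shortest distance to 1 = 2, path = [0, 1]


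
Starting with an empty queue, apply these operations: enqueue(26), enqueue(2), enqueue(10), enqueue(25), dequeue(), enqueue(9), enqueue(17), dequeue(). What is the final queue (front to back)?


enqueue(26) -> [26]
enqueue(2) -> [26, 2]
enqueue(10) -> [26, 2, 10]
enqueue(25) -> [26, 2, 10, 25]
dequeue() returns 26 -> [2, 10, 25]
enqueue(9) -> [2, 10, 25, 9]
enqueue(17) -> [2, 10, 25, 9, 17]
dequeue() returns 2 -> [10, 25, 9, 17]
Final queue (front to back): [10, 25, 9, 17]


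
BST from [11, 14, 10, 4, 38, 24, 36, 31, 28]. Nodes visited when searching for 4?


BST root = 11
Search for 4: compare at each node
Path: [11, 10, 4]


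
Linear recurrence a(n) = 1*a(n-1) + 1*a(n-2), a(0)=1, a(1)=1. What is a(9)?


Build bottom-up:
...a(7)=21, a(8)=34, a(9)=1*34+1*21=55


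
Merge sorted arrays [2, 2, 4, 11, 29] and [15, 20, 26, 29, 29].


Compare heads, take smaller each step.
Merged: [2, 2, 4, 11, 15, 20, 26, 29, 29, 29]


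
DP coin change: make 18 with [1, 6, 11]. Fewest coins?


dp[0]=0; dp[i]=1+min(dp[i-c] for c in coins)
...dp[13]=3, dp[14]=4, dp[15]=5, dp[16]=6, dp[17]=2, dp[18]=3
Minimum coins for 18 = 3


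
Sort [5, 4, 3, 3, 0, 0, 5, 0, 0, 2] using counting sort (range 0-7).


Count array: [4, 0, 1, 2, 1, 2, 0, 0]
Reconstruct: [0, 0, 0, 0, 2, 3, 3, 4, 5, 5]


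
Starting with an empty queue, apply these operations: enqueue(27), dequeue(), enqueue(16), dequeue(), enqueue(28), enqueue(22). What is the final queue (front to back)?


enqueue(27) -> [27]
dequeue() returns 27 -> []
enqueue(16) -> [16]
dequeue() returns 16 -> []
enqueue(28) -> [28]
enqueue(22) -> [28, 22]
Final queue (front to back): [28, 22]


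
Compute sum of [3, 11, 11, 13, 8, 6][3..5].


Prefix sums: [0, 3, 14, 25, 38, 46, 52]
Sum[3..5] = prefix[6] - prefix[3] = 52 - 25 = 27


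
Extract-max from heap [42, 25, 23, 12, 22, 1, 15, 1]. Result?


Max = 42
Replace root with last, heapify down
Resulting heap: [25, 22, 23, 12, 1, 1, 15]


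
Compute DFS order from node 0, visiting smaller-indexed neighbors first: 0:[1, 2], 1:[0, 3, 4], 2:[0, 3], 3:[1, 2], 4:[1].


DFS stack-based: start with [0]
Visit order: [0, 1, 3, 2, 4]


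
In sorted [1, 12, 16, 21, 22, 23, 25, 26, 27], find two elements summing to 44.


Two pointers: lo=0, hi=8
Found pair: (21, 23) summing to 44


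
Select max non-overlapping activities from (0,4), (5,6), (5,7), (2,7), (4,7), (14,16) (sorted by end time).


Greedy: pick earliest-ending, then skip overlaps.
Selected (3 activities): [(0, 4), (5, 6), (14, 16)]


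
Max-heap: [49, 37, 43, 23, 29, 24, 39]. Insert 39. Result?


Append 39: [49, 37, 43, 23, 29, 24, 39, 39]
Bubble up: swap idx 7(39) with idx 3(23); swap idx 3(39) with idx 1(37)
Result: [49, 39, 43, 37, 29, 24, 39, 23]


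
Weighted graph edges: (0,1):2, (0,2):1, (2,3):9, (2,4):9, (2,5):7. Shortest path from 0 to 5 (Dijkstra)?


Dijkstra from 0:
Distances: {0: 0, 1: 2, 2: 1, 3: 10, 4: 10, 5: 8}
Shortest distance to 5 = 8, path = [0, 2, 5]


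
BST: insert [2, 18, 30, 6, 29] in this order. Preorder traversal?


Root = 2; build tree by BST insertion.
Preorder traversal: [2, 18, 6, 30, 29]


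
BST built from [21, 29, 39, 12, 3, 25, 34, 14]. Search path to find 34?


BST root = 21
Search for 34: compare at each node
Path: [21, 29, 39, 34]


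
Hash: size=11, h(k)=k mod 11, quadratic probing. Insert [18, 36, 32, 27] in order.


Insertions: 18->slot 7; 36->slot 3; 32->slot 10; 27->slot 5
Table: [None, None, None, 36, None, 27, None, 18, None, None, 32]


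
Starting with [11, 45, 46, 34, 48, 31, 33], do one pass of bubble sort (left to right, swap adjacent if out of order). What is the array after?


After one pass: [11, 45, 34, 46, 31, 33, 48]


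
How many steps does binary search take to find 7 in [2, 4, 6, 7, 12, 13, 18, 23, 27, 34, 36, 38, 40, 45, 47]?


Search for 7:
[0,14] mid=7 arr[7]=23
[0,6] mid=3 arr[3]=7
Total: 2 comparisons


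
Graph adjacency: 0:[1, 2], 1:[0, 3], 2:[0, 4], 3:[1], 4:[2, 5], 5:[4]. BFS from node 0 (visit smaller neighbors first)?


BFS queue: start with [0]
Visit order: [0, 1, 2, 3, 4, 5]


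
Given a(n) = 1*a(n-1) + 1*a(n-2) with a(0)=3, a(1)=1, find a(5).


Build bottom-up:
...a(3)=5, a(4)=9, a(5)=1*9+1*5=14


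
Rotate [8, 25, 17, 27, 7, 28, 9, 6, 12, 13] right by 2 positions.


Right rotate by 2: [12, 13, 8, 25, 17, 27, 7, 28, 9, 6]


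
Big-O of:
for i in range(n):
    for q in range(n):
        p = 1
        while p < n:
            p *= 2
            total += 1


Per nesting level: O(n) * O(n) * O(log n) = O(n^2 log n)
Complexity: O(n^2 log n)


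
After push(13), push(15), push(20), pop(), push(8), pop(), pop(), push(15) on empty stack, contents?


push(13) -> [13]
push(15) -> [13, 15]
push(20) -> [13, 15, 20]
pop() returns 20 -> [13, 15]
push(8) -> [13, 15, 8]
pop() returns 8 -> [13, 15]
pop() returns 15 -> [13]
push(15) -> [13, 15]
Final stack (bottom to top): [13, 15]


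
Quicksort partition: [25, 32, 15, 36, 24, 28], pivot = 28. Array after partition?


Elements <= 28 go left of pivot.
Result: [25, 15, 24, 28, 32, 36], pivot at index 3


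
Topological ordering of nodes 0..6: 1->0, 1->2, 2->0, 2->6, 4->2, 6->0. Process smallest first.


Kahn's algorithm, process smallest node first
Order: [1, 3, 4, 2, 5, 6, 0]


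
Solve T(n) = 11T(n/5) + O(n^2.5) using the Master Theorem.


a=11, b=5, c=2.5. log_5(11)=1.490 < c=2.5. Case 3: O(n^c) = O(n^2.500)
Complexity: O(n^2.500)


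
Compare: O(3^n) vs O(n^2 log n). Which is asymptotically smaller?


n^2 log n grows slower than exponential (base 3)
O(n^2 log n) is asymptotically smaller; O(3^n) grows faster


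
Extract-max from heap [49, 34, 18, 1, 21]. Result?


Max = 49
Replace root with last, heapify down
Resulting heap: [34, 21, 18, 1]


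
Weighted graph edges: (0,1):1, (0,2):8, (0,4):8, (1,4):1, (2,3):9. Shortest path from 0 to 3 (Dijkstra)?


Dijkstra from 0:
Distances: {0: 0, 1: 1, 2: 8, 3: 17, 4: 2}
Shortest distance to 3 = 17, path = [0, 2, 3]


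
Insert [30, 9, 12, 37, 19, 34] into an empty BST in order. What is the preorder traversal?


Root = 30; build tree by BST insertion.
Preorder traversal: [30, 9, 12, 19, 37, 34]


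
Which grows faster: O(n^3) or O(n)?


linear grows slower than cubic
O(n) is asymptotically smaller; O(n^3) grows faster


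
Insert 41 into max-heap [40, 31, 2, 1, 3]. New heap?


Append 41: [40, 31, 2, 1, 3, 41]
Bubble up: swap idx 5(41) with idx 2(2); swap idx 2(41) with idx 0(40)
Result: [41, 31, 40, 1, 3, 2]


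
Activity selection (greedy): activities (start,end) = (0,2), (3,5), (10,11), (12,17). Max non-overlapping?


Greedy: pick earliest-ending, then skip overlaps.
Selected (4 activities): [(0, 2), (3, 5), (10, 11), (12, 17)]


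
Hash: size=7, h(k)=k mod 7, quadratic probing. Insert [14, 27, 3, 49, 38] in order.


Insertions: 14->slot 0; 27->slot 6; 3->slot 3; 49->slot 1; 38->slot 4
Table: [14, 49, None, 3, 38, None, 27]


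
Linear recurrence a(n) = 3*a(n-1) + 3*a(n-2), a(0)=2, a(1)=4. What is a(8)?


Build bottom-up:
...a(6)=3618, a(7)=13716, a(8)=3*13716+3*3618=52002


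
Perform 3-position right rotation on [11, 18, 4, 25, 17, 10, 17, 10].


Right rotate by 3: [10, 17, 10, 11, 18, 4, 25, 17]


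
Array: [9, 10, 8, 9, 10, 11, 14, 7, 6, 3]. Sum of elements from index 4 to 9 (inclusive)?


Prefix sums: [0, 9, 19, 27, 36, 46, 57, 71, 78, 84, 87]
Sum[4..9] = prefix[10] - prefix[4] = 87 - 36 = 51


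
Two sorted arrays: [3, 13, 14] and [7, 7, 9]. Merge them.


Compare heads, take smaller each step.
Merged: [3, 7, 7, 9, 13, 14]


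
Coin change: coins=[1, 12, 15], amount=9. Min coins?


dp[0]=0; dp[i]=1+min(dp[i-c] for c in coins)
...dp[4]=4, dp[5]=5, dp[6]=6, dp[7]=7, dp[8]=8, dp[9]=9
Minimum coins for 9 = 9


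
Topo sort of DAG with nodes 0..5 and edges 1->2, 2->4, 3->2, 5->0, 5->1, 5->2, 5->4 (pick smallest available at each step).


Kahn's algorithm, process smallest node first
Order: [3, 5, 0, 1, 2, 4]


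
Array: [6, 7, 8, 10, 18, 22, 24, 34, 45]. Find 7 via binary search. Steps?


Search for 7:
[0,8] mid=4 arr[4]=18
[0,3] mid=1 arr[1]=7
Total: 2 comparisons


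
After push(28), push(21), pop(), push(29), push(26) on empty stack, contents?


push(28) -> [28]
push(21) -> [28, 21]
pop() returns 21 -> [28]
push(29) -> [28, 29]
push(26) -> [28, 29, 26]
Final stack (bottom to top): [28, 29, 26]


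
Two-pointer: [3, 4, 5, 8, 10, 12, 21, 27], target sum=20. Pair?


Two pointers: lo=0, hi=7
Found pair: (8, 12) summing to 20


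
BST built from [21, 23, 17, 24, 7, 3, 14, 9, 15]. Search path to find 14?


BST root = 21
Search for 14: compare at each node
Path: [21, 17, 7, 14]


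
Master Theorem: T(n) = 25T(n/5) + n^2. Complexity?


a=25, b=5, c=2. log_5(25)=2 = c=2. Case 2: O(n^c log n) = O(n^2 log n)
Complexity: O(n^2 log n)


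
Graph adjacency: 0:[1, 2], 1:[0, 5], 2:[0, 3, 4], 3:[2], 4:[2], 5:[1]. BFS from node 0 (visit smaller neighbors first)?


BFS queue: start with [0]
Visit order: [0, 1, 2, 5, 3, 4]


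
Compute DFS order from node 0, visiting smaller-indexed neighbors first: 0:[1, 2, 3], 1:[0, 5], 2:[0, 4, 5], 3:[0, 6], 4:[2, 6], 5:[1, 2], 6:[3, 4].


DFS stack-based: start with [0]
Visit order: [0, 1, 5, 2, 4, 6, 3]


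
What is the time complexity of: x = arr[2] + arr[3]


Analysis: constant-time operation, no loop
Complexity: O(1)


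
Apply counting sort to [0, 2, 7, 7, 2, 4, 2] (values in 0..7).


Count array: [1, 0, 3, 0, 1, 0, 0, 2]
Reconstruct: [0, 2, 2, 2, 4, 7, 7]


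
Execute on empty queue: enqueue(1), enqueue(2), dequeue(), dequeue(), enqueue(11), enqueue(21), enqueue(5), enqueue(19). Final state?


enqueue(1) -> [1]
enqueue(2) -> [1, 2]
dequeue() returns 1 -> [2]
dequeue() returns 2 -> []
enqueue(11) -> [11]
enqueue(21) -> [11, 21]
enqueue(5) -> [11, 21, 5]
enqueue(19) -> [11, 21, 5, 19]
Final queue (front to back): [11, 21, 5, 19]


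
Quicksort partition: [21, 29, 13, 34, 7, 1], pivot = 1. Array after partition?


Elements <= 1 go left of pivot.
Result: [1, 29, 13, 34, 7, 21], pivot at index 0


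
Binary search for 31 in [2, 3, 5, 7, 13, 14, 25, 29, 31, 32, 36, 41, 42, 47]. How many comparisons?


Search for 31:
[0,13] mid=6 arr[6]=25
[7,13] mid=10 arr[10]=36
[7,9] mid=8 arr[8]=31
Total: 3 comparisons


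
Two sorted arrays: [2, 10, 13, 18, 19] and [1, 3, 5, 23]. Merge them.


Compare heads, take smaller each step.
Merged: [1, 2, 3, 5, 10, 13, 18, 19, 23]


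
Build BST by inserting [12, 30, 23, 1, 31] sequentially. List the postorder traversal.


Root = 12; build tree by BST insertion.
Postorder traversal: [1, 23, 31, 30, 12]


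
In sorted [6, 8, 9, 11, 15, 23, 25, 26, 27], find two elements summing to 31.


Two pointers: lo=0, hi=8
Found pair: (6, 25) summing to 31


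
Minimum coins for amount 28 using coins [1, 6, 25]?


dp[0]=0; dp[i]=1+min(dp[i-c] for c in coins)
...dp[23]=8, dp[24]=4, dp[25]=1, dp[26]=2, dp[27]=3, dp[28]=4
Minimum coins for 28 = 4


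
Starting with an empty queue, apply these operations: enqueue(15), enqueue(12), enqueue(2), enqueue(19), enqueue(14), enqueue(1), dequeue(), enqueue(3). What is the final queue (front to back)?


enqueue(15) -> [15]
enqueue(12) -> [15, 12]
enqueue(2) -> [15, 12, 2]
enqueue(19) -> [15, 12, 2, 19]
enqueue(14) -> [15, 12, 2, 19, 14]
enqueue(1) -> [15, 12, 2, 19, 14, 1]
dequeue() returns 15 -> [12, 2, 19, 14, 1]
enqueue(3) -> [12, 2, 19, 14, 1, 3]
Final queue (front to back): [12, 2, 19, 14, 1, 3]


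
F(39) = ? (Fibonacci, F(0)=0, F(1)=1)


F(n)=F(n-1)+F(n-2)
...F(37)=24157817, F(38)=39088169, F(39)=63245986


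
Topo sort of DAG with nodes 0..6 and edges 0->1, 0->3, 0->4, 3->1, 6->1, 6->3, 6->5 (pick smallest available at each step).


Kahn's algorithm, process smallest node first
Order: [0, 2, 4, 6, 3, 1, 5]


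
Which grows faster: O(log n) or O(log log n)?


double-logarithmic grows slower than logarithmic
O(log log n) is asymptotically smaller; O(log n) grows faster


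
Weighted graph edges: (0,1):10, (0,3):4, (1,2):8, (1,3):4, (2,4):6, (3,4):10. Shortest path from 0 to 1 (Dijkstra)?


Dijkstra from 0:
Distances: {0: 0, 1: 8, 2: 16, 3: 4, 4: 14}
Shortest distance to 1 = 8, path = [0, 3, 1]


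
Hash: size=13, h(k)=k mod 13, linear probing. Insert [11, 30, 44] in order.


Insertions: 11->slot 11; 30->slot 4; 44->slot 5
Table: [None, None, None, None, 30, 44, None, None, None, None, None, 11, None]


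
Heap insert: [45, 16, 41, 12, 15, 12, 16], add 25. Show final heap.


Append 25: [45, 16, 41, 12, 15, 12, 16, 25]
Bubble up: swap idx 7(25) with idx 3(12); swap idx 3(25) with idx 1(16)
Result: [45, 25, 41, 16, 15, 12, 16, 12]


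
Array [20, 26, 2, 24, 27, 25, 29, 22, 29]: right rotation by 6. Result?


Right rotate by 6: [24, 27, 25, 29, 22, 29, 20, 26, 2]


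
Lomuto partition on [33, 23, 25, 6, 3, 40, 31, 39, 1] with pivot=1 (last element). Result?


Elements <= 1 go left of pivot.
Result: [1, 23, 25, 6, 3, 40, 31, 39, 33], pivot at index 0


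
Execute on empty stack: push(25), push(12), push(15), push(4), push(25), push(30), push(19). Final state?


push(25) -> [25]
push(12) -> [25, 12]
push(15) -> [25, 12, 15]
push(4) -> [25, 12, 15, 4]
push(25) -> [25, 12, 15, 4, 25]
push(30) -> [25, 12, 15, 4, 25, 30]
push(19) -> [25, 12, 15, 4, 25, 30, 19]
Final stack (bottom to top): [25, 12, 15, 4, 25, 30, 19]


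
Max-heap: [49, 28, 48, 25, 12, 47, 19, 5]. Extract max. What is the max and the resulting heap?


Max = 49
Replace root with last, heapify down
Resulting heap: [48, 28, 47, 25, 12, 5, 19]


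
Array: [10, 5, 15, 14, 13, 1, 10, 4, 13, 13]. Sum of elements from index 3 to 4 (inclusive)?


Prefix sums: [0, 10, 15, 30, 44, 57, 58, 68, 72, 85, 98]
Sum[3..4] = prefix[5] - prefix[3] = 57 - 30 = 27


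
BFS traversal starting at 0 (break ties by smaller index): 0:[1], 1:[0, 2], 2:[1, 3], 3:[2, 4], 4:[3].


BFS queue: start with [0]
Visit order: [0, 1, 2, 3, 4]


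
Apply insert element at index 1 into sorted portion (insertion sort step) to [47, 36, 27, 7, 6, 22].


After one pass: [36, 47, 27, 7, 6, 22]


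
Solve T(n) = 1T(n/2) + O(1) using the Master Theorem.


a=1, b=2, c=0. log_2(1)=0 = c=0. Case 2: O(n^c log n) = O(log n)
Complexity: O(log n)


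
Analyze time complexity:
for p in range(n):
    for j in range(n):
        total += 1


Per nesting level: O(n) * O(n) = O(n^2)
Complexity: O(n^2)


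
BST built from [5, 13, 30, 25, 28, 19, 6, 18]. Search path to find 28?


BST root = 5
Search for 28: compare at each node
Path: [5, 13, 30, 25, 28]


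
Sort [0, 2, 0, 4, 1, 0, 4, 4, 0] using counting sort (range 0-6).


Count array: [4, 1, 1, 0, 3, 0, 0]
Reconstruct: [0, 0, 0, 0, 1, 2, 4, 4, 4]


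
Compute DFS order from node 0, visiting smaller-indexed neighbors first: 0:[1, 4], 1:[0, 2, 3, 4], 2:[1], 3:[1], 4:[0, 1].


DFS stack-based: start with [0]
Visit order: [0, 1, 2, 3, 4]


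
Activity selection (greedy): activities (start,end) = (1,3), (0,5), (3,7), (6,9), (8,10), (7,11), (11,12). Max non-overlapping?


Greedy: pick earliest-ending, then skip overlaps.
Selected (4 activities): [(1, 3), (3, 7), (8, 10), (11, 12)]


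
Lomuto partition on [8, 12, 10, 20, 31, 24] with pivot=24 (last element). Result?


Elements <= 24 go left of pivot.
Result: [8, 12, 10, 20, 24, 31], pivot at index 4


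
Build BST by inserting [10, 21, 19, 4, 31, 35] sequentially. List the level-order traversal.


Root = 10; build tree by BST insertion.
Level-Order traversal: [10, 4, 21, 19, 31, 35]


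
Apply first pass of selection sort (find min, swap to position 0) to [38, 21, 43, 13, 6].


After one pass: [6, 21, 43, 13, 38]


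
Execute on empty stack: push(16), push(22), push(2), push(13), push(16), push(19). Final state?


push(16) -> [16]
push(22) -> [16, 22]
push(2) -> [16, 22, 2]
push(13) -> [16, 22, 2, 13]
push(16) -> [16, 22, 2, 13, 16]
push(19) -> [16, 22, 2, 13, 16, 19]
Final stack (bottom to top): [16, 22, 2, 13, 16, 19]


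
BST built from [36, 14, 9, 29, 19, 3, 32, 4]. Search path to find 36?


BST root = 36
Search for 36: compare at each node
Path: [36]


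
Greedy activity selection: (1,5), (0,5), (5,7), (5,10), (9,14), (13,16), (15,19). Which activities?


Greedy: pick earliest-ending, then skip overlaps.
Selected (4 activities): [(1, 5), (5, 7), (9, 14), (15, 19)]


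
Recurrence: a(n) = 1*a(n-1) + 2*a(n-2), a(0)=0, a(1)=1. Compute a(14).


Build bottom-up:
...a(12)=1365, a(13)=2731, a(14)=1*2731+2*1365=5461


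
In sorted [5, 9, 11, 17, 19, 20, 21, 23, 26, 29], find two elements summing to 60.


Two pointers: lo=0, hi=9
No pair sums to 60


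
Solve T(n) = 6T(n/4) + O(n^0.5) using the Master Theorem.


a=6, b=4, c=0.5. log_4(6)=1.292 > c=0.5. Case 1: O(n^log_b(a)) = O(n^1.292)
Complexity: O(n^1.292)


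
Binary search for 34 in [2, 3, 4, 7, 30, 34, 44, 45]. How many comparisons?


Search for 34:
[0,7] mid=3 arr[3]=7
[4,7] mid=5 arr[5]=34
Total: 2 comparisons


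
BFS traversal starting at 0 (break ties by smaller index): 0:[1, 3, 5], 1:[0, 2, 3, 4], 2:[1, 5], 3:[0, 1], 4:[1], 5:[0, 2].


BFS queue: start with [0]
Visit order: [0, 1, 3, 5, 2, 4]


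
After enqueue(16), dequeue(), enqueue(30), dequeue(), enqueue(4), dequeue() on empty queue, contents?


enqueue(16) -> [16]
dequeue() returns 16 -> []
enqueue(30) -> [30]
dequeue() returns 30 -> []
enqueue(4) -> [4]
dequeue() returns 4 -> []
Final queue (front to back): []


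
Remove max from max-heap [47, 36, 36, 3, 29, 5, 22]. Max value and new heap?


Max = 47
Replace root with last, heapify down
Resulting heap: [36, 29, 36, 3, 22, 5]


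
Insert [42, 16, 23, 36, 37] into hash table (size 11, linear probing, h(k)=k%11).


Insertions: 42->slot 9; 16->slot 5; 23->slot 1; 36->slot 3; 37->slot 4
Table: [None, 23, None, 36, 37, 16, None, None, None, 42, None]


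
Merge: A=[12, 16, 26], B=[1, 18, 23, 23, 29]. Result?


Compare heads, take smaller each step.
Merged: [1, 12, 16, 18, 23, 23, 26, 29]


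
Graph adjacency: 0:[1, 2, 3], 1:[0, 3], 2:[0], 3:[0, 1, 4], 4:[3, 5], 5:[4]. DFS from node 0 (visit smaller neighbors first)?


DFS stack-based: start with [0]
Visit order: [0, 1, 3, 4, 5, 2]


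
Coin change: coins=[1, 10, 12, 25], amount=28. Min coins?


dp[0]=0; dp[i]=1+min(dp[i-c] for c in coins)
...dp[23]=3, dp[24]=2, dp[25]=1, dp[26]=2, dp[27]=3, dp[28]=4
Minimum coins for 28 = 4


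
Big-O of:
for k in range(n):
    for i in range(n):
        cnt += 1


Per nesting level: O(n) * O(n) = O(n^2)
Complexity: O(n^2)


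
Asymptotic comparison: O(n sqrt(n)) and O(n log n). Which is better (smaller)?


linearithmic grows slower than n^1.5
O(n log n) is asymptotically smaller; O(n sqrt(n)) grows faster


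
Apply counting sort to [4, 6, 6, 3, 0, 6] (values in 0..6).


Count array: [1, 0, 0, 1, 1, 0, 3]
Reconstruct: [0, 3, 4, 6, 6, 6]


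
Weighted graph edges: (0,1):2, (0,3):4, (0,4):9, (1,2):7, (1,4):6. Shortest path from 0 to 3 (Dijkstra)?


Dijkstra from 0:
Distances: {0: 0, 1: 2, 2: 9, 3: 4, 4: 8}
Shortest distance to 3 = 4, path = [0, 3]


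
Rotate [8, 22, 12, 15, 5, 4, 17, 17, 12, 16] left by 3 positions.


Left rotate by 3: [15, 5, 4, 17, 17, 12, 16, 8, 22, 12]


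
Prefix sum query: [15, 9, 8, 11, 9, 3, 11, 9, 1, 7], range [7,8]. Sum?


Prefix sums: [0, 15, 24, 32, 43, 52, 55, 66, 75, 76, 83]
Sum[7..8] = prefix[9] - prefix[7] = 76 - 66 = 10


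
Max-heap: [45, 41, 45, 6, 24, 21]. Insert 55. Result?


Append 55: [45, 41, 45, 6, 24, 21, 55]
Bubble up: swap idx 6(55) with idx 2(45); swap idx 2(55) with idx 0(45)
Result: [55, 41, 45, 6, 24, 21, 45]


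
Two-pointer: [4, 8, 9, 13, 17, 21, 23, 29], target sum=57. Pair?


Two pointers: lo=0, hi=7
No pair sums to 57


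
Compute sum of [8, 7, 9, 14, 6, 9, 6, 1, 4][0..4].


Prefix sums: [0, 8, 15, 24, 38, 44, 53, 59, 60, 64]
Sum[0..4] = prefix[5] - prefix[0] = 44 - 0 = 44


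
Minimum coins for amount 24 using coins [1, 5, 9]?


dp[0]=0; dp[i]=1+min(dp[i-c] for c in coins)
...dp[19]=3, dp[20]=4, dp[21]=5, dp[22]=6, dp[23]=3, dp[24]=4
Minimum coins for 24 = 4


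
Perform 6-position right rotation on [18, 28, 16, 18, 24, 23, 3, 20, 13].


Right rotate by 6: [18, 24, 23, 3, 20, 13, 18, 28, 16]


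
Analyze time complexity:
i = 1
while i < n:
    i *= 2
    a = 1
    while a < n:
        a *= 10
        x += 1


Per nesting level: O(log n) * O(log n) = O((log n)^2)
Complexity: O((log n)^2)


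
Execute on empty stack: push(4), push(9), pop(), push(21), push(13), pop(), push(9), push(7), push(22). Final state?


push(4) -> [4]
push(9) -> [4, 9]
pop() returns 9 -> [4]
push(21) -> [4, 21]
push(13) -> [4, 21, 13]
pop() returns 13 -> [4, 21]
push(9) -> [4, 21, 9]
push(7) -> [4, 21, 9, 7]
push(22) -> [4, 21, 9, 7, 22]
Final stack (bottom to top): [4, 21, 9, 7, 22]


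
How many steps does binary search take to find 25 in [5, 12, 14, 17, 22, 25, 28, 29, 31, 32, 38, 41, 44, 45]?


Search for 25:
[0,13] mid=6 arr[6]=28
[0,5] mid=2 arr[2]=14
[3,5] mid=4 arr[4]=22
[5,5] mid=5 arr[5]=25
Total: 4 comparisons


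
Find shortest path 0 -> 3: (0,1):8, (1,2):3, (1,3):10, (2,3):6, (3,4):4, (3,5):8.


Dijkstra from 0:
Distances: {0: 0, 1: 8, 2: 11, 3: 17, 4: 21, 5: 25}
Shortest distance to 3 = 17, path = [0, 1, 2, 3]


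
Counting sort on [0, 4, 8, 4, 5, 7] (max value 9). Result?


Count array: [1, 0, 0, 0, 2, 1, 0, 1, 1, 0]
Reconstruct: [0, 4, 4, 5, 7, 8]


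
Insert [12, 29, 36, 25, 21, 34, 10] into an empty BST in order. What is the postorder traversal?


Root = 12; build tree by BST insertion.
Postorder traversal: [10, 21, 25, 34, 36, 29, 12]
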